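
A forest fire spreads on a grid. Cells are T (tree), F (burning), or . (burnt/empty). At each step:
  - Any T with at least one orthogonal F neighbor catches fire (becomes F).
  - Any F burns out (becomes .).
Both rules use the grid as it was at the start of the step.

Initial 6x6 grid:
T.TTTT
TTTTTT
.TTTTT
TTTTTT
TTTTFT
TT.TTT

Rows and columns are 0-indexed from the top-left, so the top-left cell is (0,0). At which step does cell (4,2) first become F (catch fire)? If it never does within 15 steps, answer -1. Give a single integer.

Step 1: cell (4,2)='T' (+4 fires, +1 burnt)
Step 2: cell (4,2)='F' (+6 fires, +4 burnt)
  -> target ignites at step 2
Step 3: cell (4,2)='.' (+5 fires, +6 burnt)
Step 4: cell (4,2)='.' (+7 fires, +5 burnt)
Step 5: cell (4,2)='.' (+6 fires, +7 burnt)
Step 6: cell (4,2)='.' (+2 fires, +6 burnt)
Step 7: cell (4,2)='.' (+1 fires, +2 burnt)
Step 8: cell (4,2)='.' (+1 fires, +1 burnt)
Step 9: cell (4,2)='.' (+0 fires, +1 burnt)
  fire out at step 9

2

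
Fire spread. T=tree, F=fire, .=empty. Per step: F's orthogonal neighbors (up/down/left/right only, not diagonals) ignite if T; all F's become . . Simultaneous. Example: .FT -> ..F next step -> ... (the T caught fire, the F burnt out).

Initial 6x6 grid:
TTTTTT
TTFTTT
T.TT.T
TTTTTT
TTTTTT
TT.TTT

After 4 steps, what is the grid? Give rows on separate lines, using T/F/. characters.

Step 1: 4 trees catch fire, 1 burn out
  TTFTTT
  TF.FTT
  T.FT.T
  TTTTTT
  TTTTTT
  TT.TTT
Step 2: 6 trees catch fire, 4 burn out
  TF.FTT
  F...FT
  T..F.T
  TTFTTT
  TTTTTT
  TT.TTT
Step 3: 7 trees catch fire, 6 burn out
  F...FT
  .....F
  F....T
  TF.FTT
  TTFTTT
  TT.TTT
Step 4: 6 trees catch fire, 7 burn out
  .....F
  ......
  .....F
  F...FT
  TF.FTT
  TT.TTT

.....F
......
.....F
F...FT
TF.FTT
TT.TTT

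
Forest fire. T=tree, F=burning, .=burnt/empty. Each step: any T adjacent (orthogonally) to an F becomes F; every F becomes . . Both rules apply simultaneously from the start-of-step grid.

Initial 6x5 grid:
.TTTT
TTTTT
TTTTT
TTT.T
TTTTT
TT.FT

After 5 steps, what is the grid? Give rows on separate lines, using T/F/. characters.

Step 1: 2 trees catch fire, 1 burn out
  .TTTT
  TTTTT
  TTTTT
  TTT.T
  TTTFT
  TT..F
Step 2: 2 trees catch fire, 2 burn out
  .TTTT
  TTTTT
  TTTTT
  TTT.T
  TTF.F
  TT...
Step 3: 3 trees catch fire, 2 burn out
  .TTTT
  TTTTT
  TTTTT
  TTF.F
  TF...
  TT...
Step 4: 5 trees catch fire, 3 burn out
  .TTTT
  TTTTT
  TTFTF
  TF...
  F....
  TF...
Step 5: 6 trees catch fire, 5 burn out
  .TTTT
  TTFTF
  TF.F.
  F....
  .....
  F....

.TTTT
TTFTF
TF.F.
F....
.....
F....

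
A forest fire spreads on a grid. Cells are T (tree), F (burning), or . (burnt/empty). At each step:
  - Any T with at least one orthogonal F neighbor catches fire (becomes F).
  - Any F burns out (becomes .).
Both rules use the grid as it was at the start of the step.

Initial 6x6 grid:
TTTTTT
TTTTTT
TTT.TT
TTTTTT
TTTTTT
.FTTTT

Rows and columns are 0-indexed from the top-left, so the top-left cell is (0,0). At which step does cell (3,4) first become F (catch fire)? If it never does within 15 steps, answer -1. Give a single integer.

Step 1: cell (3,4)='T' (+2 fires, +1 burnt)
Step 2: cell (3,4)='T' (+4 fires, +2 burnt)
Step 3: cell (3,4)='T' (+5 fires, +4 burnt)
Step 4: cell (3,4)='T' (+6 fires, +5 burnt)
Step 5: cell (3,4)='F' (+5 fires, +6 burnt)
  -> target ignites at step 5
Step 6: cell (3,4)='.' (+5 fires, +5 burnt)
Step 7: cell (3,4)='.' (+3 fires, +5 burnt)
Step 8: cell (3,4)='.' (+2 fires, +3 burnt)
Step 9: cell (3,4)='.' (+1 fires, +2 burnt)
Step 10: cell (3,4)='.' (+0 fires, +1 burnt)
  fire out at step 10

5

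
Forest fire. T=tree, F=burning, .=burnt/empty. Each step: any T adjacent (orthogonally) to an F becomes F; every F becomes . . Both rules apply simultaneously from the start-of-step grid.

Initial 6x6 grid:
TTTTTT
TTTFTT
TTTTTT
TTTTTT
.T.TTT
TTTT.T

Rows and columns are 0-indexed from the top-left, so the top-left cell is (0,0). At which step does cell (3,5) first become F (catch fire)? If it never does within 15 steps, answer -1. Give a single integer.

Step 1: cell (3,5)='T' (+4 fires, +1 burnt)
Step 2: cell (3,5)='T' (+7 fires, +4 burnt)
Step 3: cell (3,5)='T' (+8 fires, +7 burnt)
Step 4: cell (3,5)='F' (+6 fires, +8 burnt)
  -> target ignites at step 4
Step 5: cell (3,5)='.' (+4 fires, +6 burnt)
Step 6: cell (3,5)='.' (+2 fires, +4 burnt)
Step 7: cell (3,5)='.' (+1 fires, +2 burnt)
Step 8: cell (3,5)='.' (+0 fires, +1 burnt)
  fire out at step 8

4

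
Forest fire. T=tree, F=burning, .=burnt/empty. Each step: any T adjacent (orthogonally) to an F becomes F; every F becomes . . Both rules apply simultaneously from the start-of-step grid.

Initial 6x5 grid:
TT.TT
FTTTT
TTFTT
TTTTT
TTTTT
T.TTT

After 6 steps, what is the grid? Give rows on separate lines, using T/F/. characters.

Step 1: 7 trees catch fire, 2 burn out
  FT.TT
  .FFTT
  FF.FT
  TTFTT
  TTTTT
  T.TTT
Step 2: 7 trees catch fire, 7 burn out
  .F.TT
  ...FT
  ....F
  FF.FT
  TTFTT
  T.TTT
Step 3: 7 trees catch fire, 7 burn out
  ...FT
  ....F
  .....
  ....F
  FF.FT
  T.FTT
Step 4: 4 trees catch fire, 7 burn out
  ....F
  .....
  .....
  .....
  ....F
  F..FT
Step 5: 1 trees catch fire, 4 burn out
  .....
  .....
  .....
  .....
  .....
  ....F
Step 6: 0 trees catch fire, 1 burn out
  .....
  .....
  .....
  .....
  .....
  .....

.....
.....
.....
.....
.....
.....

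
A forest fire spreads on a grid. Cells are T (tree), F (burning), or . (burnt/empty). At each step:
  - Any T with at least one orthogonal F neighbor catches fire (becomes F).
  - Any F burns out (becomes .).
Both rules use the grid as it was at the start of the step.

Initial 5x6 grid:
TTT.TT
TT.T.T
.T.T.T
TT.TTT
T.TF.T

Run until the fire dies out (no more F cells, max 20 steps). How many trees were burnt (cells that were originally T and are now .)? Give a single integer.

Answer: 11

Derivation:
Step 1: +2 fires, +1 burnt (F count now 2)
Step 2: +2 fires, +2 burnt (F count now 2)
Step 3: +2 fires, +2 burnt (F count now 2)
Step 4: +2 fires, +2 burnt (F count now 2)
Step 5: +1 fires, +2 burnt (F count now 1)
Step 6: +1 fires, +1 burnt (F count now 1)
Step 7: +1 fires, +1 burnt (F count now 1)
Step 8: +0 fires, +1 burnt (F count now 0)
Fire out after step 8
Initially T: 20, now '.': 21
Total burnt (originally-T cells now '.'): 11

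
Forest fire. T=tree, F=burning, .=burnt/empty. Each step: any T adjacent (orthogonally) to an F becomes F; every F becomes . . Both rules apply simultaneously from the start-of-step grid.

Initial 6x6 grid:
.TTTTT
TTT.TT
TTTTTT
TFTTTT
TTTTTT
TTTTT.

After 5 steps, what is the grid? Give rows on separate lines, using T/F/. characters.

Step 1: 4 trees catch fire, 1 burn out
  .TTTTT
  TTT.TT
  TFTTTT
  F.FTTT
  TFTTTT
  TTTTT.
Step 2: 7 trees catch fire, 4 burn out
  .TTTTT
  TFT.TT
  F.FTTT
  ...FTT
  F.FTTT
  TFTTT.
Step 3: 8 trees catch fire, 7 burn out
  .FTTTT
  F.F.TT
  ...FTT
  ....FT
  ...FTT
  F.FTT.
Step 4: 5 trees catch fire, 8 burn out
  ..FTTT
  ....TT
  ....FT
  .....F
  ....FT
  ...FT.
Step 5: 5 trees catch fire, 5 burn out
  ...FTT
  ....FT
  .....F
  ......
  .....F
  ....F.

...FTT
....FT
.....F
......
.....F
....F.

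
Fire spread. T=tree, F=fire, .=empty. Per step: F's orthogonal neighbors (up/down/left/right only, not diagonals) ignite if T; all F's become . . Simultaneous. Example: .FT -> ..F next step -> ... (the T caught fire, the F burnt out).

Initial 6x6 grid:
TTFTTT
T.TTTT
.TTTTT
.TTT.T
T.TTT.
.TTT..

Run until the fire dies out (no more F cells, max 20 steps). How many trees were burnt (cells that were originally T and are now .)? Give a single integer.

Step 1: +3 fires, +1 burnt (F count now 3)
Step 2: +4 fires, +3 burnt (F count now 4)
Step 3: +6 fires, +4 burnt (F count now 6)
Step 4: +5 fires, +6 burnt (F count now 5)
Step 5: +3 fires, +5 burnt (F count now 3)
Step 6: +4 fires, +3 burnt (F count now 4)
Step 7: +0 fires, +4 burnt (F count now 0)
Fire out after step 7
Initially T: 26, now '.': 35
Total burnt (originally-T cells now '.'): 25

Answer: 25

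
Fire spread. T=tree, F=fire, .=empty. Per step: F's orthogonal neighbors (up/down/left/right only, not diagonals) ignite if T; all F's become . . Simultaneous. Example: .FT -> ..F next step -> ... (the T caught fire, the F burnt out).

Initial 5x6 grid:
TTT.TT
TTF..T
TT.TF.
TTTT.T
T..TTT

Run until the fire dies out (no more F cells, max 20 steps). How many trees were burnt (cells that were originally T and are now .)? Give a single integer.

Step 1: +3 fires, +2 burnt (F count now 3)
Step 2: +4 fires, +3 burnt (F count now 4)
Step 3: +5 fires, +4 burnt (F count now 5)
Step 4: +2 fires, +5 burnt (F count now 2)
Step 5: +2 fires, +2 burnt (F count now 2)
Step 6: +1 fires, +2 burnt (F count now 1)
Step 7: +0 fires, +1 burnt (F count now 0)
Fire out after step 7
Initially T: 20, now '.': 27
Total burnt (originally-T cells now '.'): 17

Answer: 17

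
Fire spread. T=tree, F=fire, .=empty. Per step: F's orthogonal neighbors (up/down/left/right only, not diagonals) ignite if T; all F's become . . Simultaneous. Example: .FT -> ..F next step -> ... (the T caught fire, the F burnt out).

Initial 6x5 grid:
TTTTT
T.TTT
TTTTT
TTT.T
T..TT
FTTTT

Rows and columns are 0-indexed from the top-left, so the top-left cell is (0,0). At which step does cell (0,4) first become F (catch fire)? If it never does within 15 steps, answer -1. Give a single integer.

Step 1: cell (0,4)='T' (+2 fires, +1 burnt)
Step 2: cell (0,4)='T' (+2 fires, +2 burnt)
Step 3: cell (0,4)='T' (+3 fires, +2 burnt)
Step 4: cell (0,4)='T' (+5 fires, +3 burnt)
Step 5: cell (0,4)='T' (+3 fires, +5 burnt)
Step 6: cell (0,4)='T' (+4 fires, +3 burnt)
Step 7: cell (0,4)='T' (+3 fires, +4 burnt)
Step 8: cell (0,4)='T' (+2 fires, +3 burnt)
Step 9: cell (0,4)='F' (+1 fires, +2 burnt)
  -> target ignites at step 9
Step 10: cell (0,4)='.' (+0 fires, +1 burnt)
  fire out at step 10

9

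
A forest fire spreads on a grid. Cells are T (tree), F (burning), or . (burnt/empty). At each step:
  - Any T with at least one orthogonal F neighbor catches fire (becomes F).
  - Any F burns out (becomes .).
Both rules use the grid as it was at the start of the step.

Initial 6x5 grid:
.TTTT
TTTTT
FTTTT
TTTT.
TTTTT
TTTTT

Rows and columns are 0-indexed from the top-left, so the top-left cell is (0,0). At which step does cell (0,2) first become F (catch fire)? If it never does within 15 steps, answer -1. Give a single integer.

Step 1: cell (0,2)='T' (+3 fires, +1 burnt)
Step 2: cell (0,2)='T' (+4 fires, +3 burnt)
Step 3: cell (0,2)='T' (+6 fires, +4 burnt)
Step 4: cell (0,2)='F' (+6 fires, +6 burnt)
  -> target ignites at step 4
Step 5: cell (0,2)='.' (+4 fires, +6 burnt)
Step 6: cell (0,2)='.' (+3 fires, +4 burnt)
Step 7: cell (0,2)='.' (+1 fires, +3 burnt)
Step 8: cell (0,2)='.' (+0 fires, +1 burnt)
  fire out at step 8

4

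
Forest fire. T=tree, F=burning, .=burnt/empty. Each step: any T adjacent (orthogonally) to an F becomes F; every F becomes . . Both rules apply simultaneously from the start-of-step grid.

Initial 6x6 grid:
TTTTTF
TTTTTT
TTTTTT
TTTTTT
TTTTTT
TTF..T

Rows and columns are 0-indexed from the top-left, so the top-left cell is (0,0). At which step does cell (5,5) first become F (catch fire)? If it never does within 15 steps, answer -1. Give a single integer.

Step 1: cell (5,5)='T' (+4 fires, +2 burnt)
Step 2: cell (5,5)='T' (+7 fires, +4 burnt)
Step 3: cell (5,5)='T' (+9 fires, +7 burnt)
Step 4: cell (5,5)='T' (+7 fires, +9 burnt)
Step 5: cell (5,5)='F' (+4 fires, +7 burnt)
  -> target ignites at step 5
Step 6: cell (5,5)='.' (+1 fires, +4 burnt)
Step 7: cell (5,5)='.' (+0 fires, +1 burnt)
  fire out at step 7

5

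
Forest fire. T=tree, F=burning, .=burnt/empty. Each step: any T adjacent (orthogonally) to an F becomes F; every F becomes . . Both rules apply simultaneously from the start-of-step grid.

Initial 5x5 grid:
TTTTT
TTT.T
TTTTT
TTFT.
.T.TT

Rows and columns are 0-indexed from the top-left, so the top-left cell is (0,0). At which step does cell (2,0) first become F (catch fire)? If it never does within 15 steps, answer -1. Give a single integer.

Step 1: cell (2,0)='T' (+3 fires, +1 burnt)
Step 2: cell (2,0)='T' (+6 fires, +3 burnt)
Step 3: cell (2,0)='F' (+5 fires, +6 burnt)
  -> target ignites at step 3
Step 4: cell (2,0)='.' (+4 fires, +5 burnt)
Step 5: cell (2,0)='.' (+2 fires, +4 burnt)
Step 6: cell (2,0)='.' (+0 fires, +2 burnt)
  fire out at step 6

3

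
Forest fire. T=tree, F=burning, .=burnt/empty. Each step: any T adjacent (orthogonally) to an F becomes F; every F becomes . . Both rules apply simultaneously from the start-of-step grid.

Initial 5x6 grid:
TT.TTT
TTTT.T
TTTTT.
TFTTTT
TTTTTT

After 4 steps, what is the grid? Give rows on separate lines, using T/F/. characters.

Step 1: 4 trees catch fire, 1 burn out
  TT.TTT
  TTTT.T
  TFTTT.
  F.FTTT
  TFTTTT
Step 2: 6 trees catch fire, 4 burn out
  TT.TTT
  TFTT.T
  F.FTT.
  ...FTT
  F.FTTT
Step 3: 6 trees catch fire, 6 burn out
  TF.TTT
  F.FT.T
  ...FT.
  ....FT
  ...FTT
Step 4: 5 trees catch fire, 6 burn out
  F..TTT
  ...F.T
  ....F.
  .....F
  ....FT

F..TTT
...F.T
....F.
.....F
....FT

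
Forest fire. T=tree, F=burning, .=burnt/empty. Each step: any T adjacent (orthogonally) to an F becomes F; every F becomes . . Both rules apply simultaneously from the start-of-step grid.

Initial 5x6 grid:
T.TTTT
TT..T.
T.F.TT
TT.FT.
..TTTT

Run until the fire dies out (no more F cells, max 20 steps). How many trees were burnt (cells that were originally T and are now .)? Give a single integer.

Step 1: +2 fires, +2 burnt (F count now 2)
Step 2: +3 fires, +2 burnt (F count now 3)
Step 3: +3 fires, +3 burnt (F count now 3)
Step 4: +1 fires, +3 burnt (F count now 1)
Step 5: +2 fires, +1 burnt (F count now 2)
Step 6: +1 fires, +2 burnt (F count now 1)
Step 7: +0 fires, +1 burnt (F count now 0)
Fire out after step 7
Initially T: 18, now '.': 24
Total burnt (originally-T cells now '.'): 12

Answer: 12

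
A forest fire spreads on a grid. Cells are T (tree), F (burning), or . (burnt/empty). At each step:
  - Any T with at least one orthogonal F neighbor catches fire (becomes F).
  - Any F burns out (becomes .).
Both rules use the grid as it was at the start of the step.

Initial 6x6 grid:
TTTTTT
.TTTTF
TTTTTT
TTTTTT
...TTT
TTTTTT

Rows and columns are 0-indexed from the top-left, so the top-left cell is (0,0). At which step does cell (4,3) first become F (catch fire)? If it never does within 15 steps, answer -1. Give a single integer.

Step 1: cell (4,3)='T' (+3 fires, +1 burnt)
Step 2: cell (4,3)='T' (+4 fires, +3 burnt)
Step 3: cell (4,3)='T' (+5 fires, +4 burnt)
Step 4: cell (4,3)='T' (+6 fires, +5 burnt)
Step 5: cell (4,3)='F' (+5 fires, +6 burnt)
  -> target ignites at step 5
Step 6: cell (4,3)='.' (+4 fires, +5 burnt)
Step 7: cell (4,3)='.' (+2 fires, +4 burnt)
Step 8: cell (4,3)='.' (+1 fires, +2 burnt)
Step 9: cell (4,3)='.' (+1 fires, +1 burnt)
Step 10: cell (4,3)='.' (+0 fires, +1 burnt)
  fire out at step 10

5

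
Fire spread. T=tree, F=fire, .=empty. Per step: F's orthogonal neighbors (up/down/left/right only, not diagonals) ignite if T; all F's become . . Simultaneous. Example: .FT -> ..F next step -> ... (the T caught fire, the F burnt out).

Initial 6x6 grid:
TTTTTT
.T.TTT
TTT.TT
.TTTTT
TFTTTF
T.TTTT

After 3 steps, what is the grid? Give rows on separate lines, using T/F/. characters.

Step 1: 6 trees catch fire, 2 burn out
  TTTTTT
  .T.TTT
  TTT.TT
  .FTTTF
  F.FTF.
  T.TTTF
Step 2: 8 trees catch fire, 6 burn out
  TTTTTT
  .T.TTT
  TFT.TF
  ..FTF.
  ...F..
  F.FTF.
Step 3: 7 trees catch fire, 8 burn out
  TTTTTT
  .F.TTF
  F.F.F.
  ...F..
  ......
  ...F..

TTTTTT
.F.TTF
F.F.F.
...F..
......
...F..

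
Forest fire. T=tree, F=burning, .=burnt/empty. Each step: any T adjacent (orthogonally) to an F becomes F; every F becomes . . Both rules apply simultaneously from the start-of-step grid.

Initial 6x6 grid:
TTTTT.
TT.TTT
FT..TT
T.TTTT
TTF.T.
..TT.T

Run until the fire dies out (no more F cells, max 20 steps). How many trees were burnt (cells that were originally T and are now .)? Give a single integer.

Step 1: +6 fires, +2 burnt (F count now 6)
Step 2: +5 fires, +6 burnt (F count now 5)
Step 3: +2 fires, +5 burnt (F count now 2)
Step 4: +4 fires, +2 burnt (F count now 4)
Step 5: +3 fires, +4 burnt (F count now 3)
Step 6: +3 fires, +3 burnt (F count now 3)
Step 7: +0 fires, +3 burnt (F count now 0)
Fire out after step 7
Initially T: 24, now '.': 35
Total burnt (originally-T cells now '.'): 23

Answer: 23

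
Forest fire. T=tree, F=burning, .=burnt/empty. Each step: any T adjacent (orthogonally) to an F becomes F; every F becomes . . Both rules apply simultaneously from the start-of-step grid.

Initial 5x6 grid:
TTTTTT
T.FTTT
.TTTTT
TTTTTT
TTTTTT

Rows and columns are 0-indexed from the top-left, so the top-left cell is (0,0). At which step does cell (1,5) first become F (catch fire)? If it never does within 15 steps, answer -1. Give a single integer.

Step 1: cell (1,5)='T' (+3 fires, +1 burnt)
Step 2: cell (1,5)='T' (+6 fires, +3 burnt)
Step 3: cell (1,5)='F' (+7 fires, +6 burnt)
  -> target ignites at step 3
Step 4: cell (1,5)='.' (+7 fires, +7 burnt)
Step 5: cell (1,5)='.' (+3 fires, +7 burnt)
Step 6: cell (1,5)='.' (+1 fires, +3 burnt)
Step 7: cell (1,5)='.' (+0 fires, +1 burnt)
  fire out at step 7

3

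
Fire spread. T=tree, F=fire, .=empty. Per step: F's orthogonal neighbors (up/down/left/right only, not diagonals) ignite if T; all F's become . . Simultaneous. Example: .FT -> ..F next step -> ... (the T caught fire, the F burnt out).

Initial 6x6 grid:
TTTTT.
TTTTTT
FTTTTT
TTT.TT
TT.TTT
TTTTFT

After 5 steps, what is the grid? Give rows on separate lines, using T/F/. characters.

Step 1: 6 trees catch fire, 2 burn out
  TTTTT.
  FTTTTT
  .FTTTT
  FTT.TT
  TT.TFT
  TTTF.F
Step 2: 9 trees catch fire, 6 burn out
  FTTTT.
  .FTTTT
  ..FTTT
  .FT.FT
  FT.F.F
  TTF...
Step 3: 9 trees catch fire, 9 burn out
  .FTTT.
  ..FTTT
  ...FFT
  ..F..F
  .F....
  FF....
Step 4: 4 trees catch fire, 9 burn out
  ..FTT.
  ...FFT
  .....F
  ......
  ......
  ......
Step 5: 3 trees catch fire, 4 burn out
  ...FF.
  .....F
  ......
  ......
  ......
  ......

...FF.
.....F
......
......
......
......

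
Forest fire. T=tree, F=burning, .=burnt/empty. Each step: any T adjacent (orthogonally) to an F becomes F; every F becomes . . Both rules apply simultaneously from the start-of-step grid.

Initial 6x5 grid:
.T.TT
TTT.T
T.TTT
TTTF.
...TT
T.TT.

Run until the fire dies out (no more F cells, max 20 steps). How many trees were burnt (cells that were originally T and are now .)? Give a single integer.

Answer: 18

Derivation:
Step 1: +3 fires, +1 burnt (F count now 3)
Step 2: +5 fires, +3 burnt (F count now 5)
Step 3: +4 fires, +5 burnt (F count now 4)
Step 4: +3 fires, +4 burnt (F count now 3)
Step 5: +3 fires, +3 burnt (F count now 3)
Step 6: +0 fires, +3 burnt (F count now 0)
Fire out after step 6
Initially T: 19, now '.': 29
Total burnt (originally-T cells now '.'): 18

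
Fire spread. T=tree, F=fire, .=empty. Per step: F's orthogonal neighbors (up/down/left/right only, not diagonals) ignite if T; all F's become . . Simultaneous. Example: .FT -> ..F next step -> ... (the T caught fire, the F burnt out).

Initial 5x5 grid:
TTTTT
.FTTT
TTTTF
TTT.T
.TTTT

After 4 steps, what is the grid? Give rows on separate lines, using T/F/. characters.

Step 1: 6 trees catch fire, 2 burn out
  TFTTT
  ..FTF
  TFTF.
  TTT.F
  .TTTT
Step 2: 8 trees catch fire, 6 burn out
  F.FTF
  ...F.
  F.F..
  TFT..
  .TTTF
Step 3: 5 trees catch fire, 8 burn out
  ...F.
  .....
  .....
  F.F..
  .FTF.
Step 4: 1 trees catch fire, 5 burn out
  .....
  .....
  .....
  .....
  ..F..

.....
.....
.....
.....
..F..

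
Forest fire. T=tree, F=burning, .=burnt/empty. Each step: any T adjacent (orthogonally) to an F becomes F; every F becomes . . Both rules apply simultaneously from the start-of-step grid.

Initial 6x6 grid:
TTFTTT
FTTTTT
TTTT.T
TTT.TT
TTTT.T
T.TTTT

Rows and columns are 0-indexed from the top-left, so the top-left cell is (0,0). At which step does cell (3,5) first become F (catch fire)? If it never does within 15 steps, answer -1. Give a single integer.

Step 1: cell (3,5)='T' (+6 fires, +2 burnt)
Step 2: cell (3,5)='T' (+5 fires, +6 burnt)
Step 3: cell (3,5)='T' (+6 fires, +5 burnt)
Step 4: cell (3,5)='T' (+4 fires, +6 burnt)
Step 5: cell (3,5)='T' (+3 fires, +4 burnt)
Step 6: cell (3,5)='F' (+2 fires, +3 burnt)
  -> target ignites at step 6
Step 7: cell (3,5)='.' (+3 fires, +2 burnt)
Step 8: cell (3,5)='.' (+1 fires, +3 burnt)
Step 9: cell (3,5)='.' (+0 fires, +1 burnt)
  fire out at step 9

6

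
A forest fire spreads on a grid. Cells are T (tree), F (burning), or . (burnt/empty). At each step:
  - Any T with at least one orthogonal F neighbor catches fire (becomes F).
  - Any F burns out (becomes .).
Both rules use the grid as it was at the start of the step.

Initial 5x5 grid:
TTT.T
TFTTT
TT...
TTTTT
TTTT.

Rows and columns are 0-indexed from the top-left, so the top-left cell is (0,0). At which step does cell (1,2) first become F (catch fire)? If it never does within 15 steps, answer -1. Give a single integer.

Step 1: cell (1,2)='F' (+4 fires, +1 burnt)
  -> target ignites at step 1
Step 2: cell (1,2)='.' (+5 fires, +4 burnt)
Step 3: cell (1,2)='.' (+4 fires, +5 burnt)
Step 4: cell (1,2)='.' (+4 fires, +4 burnt)
Step 5: cell (1,2)='.' (+2 fires, +4 burnt)
Step 6: cell (1,2)='.' (+0 fires, +2 burnt)
  fire out at step 6

1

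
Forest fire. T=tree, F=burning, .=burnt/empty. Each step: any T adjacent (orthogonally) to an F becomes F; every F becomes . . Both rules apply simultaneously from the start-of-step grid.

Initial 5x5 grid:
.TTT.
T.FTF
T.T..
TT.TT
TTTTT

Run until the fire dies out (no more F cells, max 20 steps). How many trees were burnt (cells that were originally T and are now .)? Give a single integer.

Step 1: +3 fires, +2 burnt (F count now 3)
Step 2: +2 fires, +3 burnt (F count now 2)
Step 3: +0 fires, +2 burnt (F count now 0)
Fire out after step 3
Initially T: 16, now '.': 14
Total burnt (originally-T cells now '.'): 5

Answer: 5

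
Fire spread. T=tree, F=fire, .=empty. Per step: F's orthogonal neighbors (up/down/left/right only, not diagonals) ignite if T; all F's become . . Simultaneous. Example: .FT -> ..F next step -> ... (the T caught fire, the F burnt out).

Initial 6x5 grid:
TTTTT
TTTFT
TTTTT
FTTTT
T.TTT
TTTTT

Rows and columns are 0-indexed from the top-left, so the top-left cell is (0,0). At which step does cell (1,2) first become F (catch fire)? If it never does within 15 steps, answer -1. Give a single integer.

Step 1: cell (1,2)='F' (+7 fires, +2 burnt)
  -> target ignites at step 1
Step 2: cell (1,2)='.' (+10 fires, +7 burnt)
Step 3: cell (1,2)='.' (+6 fires, +10 burnt)
Step 4: cell (1,2)='.' (+3 fires, +6 burnt)
Step 5: cell (1,2)='.' (+1 fires, +3 burnt)
Step 6: cell (1,2)='.' (+0 fires, +1 burnt)
  fire out at step 6

1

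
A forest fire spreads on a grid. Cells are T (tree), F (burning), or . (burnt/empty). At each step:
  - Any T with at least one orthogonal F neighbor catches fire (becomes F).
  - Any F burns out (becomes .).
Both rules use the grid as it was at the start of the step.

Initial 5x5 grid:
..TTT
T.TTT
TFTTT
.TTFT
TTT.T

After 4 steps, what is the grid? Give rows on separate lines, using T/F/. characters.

Step 1: 6 trees catch fire, 2 burn out
  ..TTT
  T.TTT
  F.FFT
  .FF.F
  TTT.T
Step 2: 7 trees catch fire, 6 burn out
  ..TTT
  F.FFT
  ....F
  .....
  TFF.F
Step 3: 4 trees catch fire, 7 burn out
  ..FFT
  ....F
  .....
  .....
  F....
Step 4: 1 trees catch fire, 4 burn out
  ....F
  .....
  .....
  .....
  .....

....F
.....
.....
.....
.....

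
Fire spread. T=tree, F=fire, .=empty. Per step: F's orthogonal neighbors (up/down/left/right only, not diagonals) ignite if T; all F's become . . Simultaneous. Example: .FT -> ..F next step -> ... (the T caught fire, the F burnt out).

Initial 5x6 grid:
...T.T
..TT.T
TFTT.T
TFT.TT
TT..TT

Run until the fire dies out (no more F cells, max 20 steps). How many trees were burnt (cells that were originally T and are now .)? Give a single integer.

Step 1: +5 fires, +2 burnt (F count now 5)
Step 2: +3 fires, +5 burnt (F count now 3)
Step 3: +1 fires, +3 burnt (F count now 1)
Step 4: +1 fires, +1 burnt (F count now 1)
Step 5: +0 fires, +1 burnt (F count now 0)
Fire out after step 5
Initially T: 17, now '.': 23
Total burnt (originally-T cells now '.'): 10

Answer: 10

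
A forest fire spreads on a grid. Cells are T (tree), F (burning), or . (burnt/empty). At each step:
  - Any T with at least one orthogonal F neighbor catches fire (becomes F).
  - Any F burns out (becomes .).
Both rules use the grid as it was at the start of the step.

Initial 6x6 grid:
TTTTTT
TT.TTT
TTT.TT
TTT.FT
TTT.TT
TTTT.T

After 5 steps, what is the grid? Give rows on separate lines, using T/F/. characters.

Step 1: 3 trees catch fire, 1 burn out
  TTTTTT
  TT.TTT
  TTT.FT
  TTT..F
  TTT.FT
  TTTT.T
Step 2: 3 trees catch fire, 3 burn out
  TTTTTT
  TT.TFT
  TTT..F
  TTT...
  TTT..F
  TTTT.T
Step 3: 4 trees catch fire, 3 burn out
  TTTTFT
  TT.F.F
  TTT...
  TTT...
  TTT...
  TTTT.F
Step 4: 2 trees catch fire, 4 burn out
  TTTF.F
  TT....
  TTT...
  TTT...
  TTT...
  TTTT..
Step 5: 1 trees catch fire, 2 burn out
  TTF...
  TT....
  TTT...
  TTT...
  TTT...
  TTTT..

TTF...
TT....
TTT...
TTT...
TTT...
TTTT..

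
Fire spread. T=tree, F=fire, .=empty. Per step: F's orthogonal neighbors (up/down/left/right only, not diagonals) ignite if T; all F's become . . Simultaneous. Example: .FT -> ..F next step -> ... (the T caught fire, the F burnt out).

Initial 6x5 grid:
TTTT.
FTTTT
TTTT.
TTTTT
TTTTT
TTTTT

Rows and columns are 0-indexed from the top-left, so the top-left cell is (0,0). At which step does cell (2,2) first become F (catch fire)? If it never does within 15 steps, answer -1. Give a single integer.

Step 1: cell (2,2)='T' (+3 fires, +1 burnt)
Step 2: cell (2,2)='T' (+4 fires, +3 burnt)
Step 3: cell (2,2)='F' (+5 fires, +4 burnt)
  -> target ignites at step 3
Step 4: cell (2,2)='.' (+6 fires, +5 burnt)
Step 5: cell (2,2)='.' (+3 fires, +6 burnt)
Step 6: cell (2,2)='.' (+3 fires, +3 burnt)
Step 7: cell (2,2)='.' (+2 fires, +3 burnt)
Step 8: cell (2,2)='.' (+1 fires, +2 burnt)
Step 9: cell (2,2)='.' (+0 fires, +1 burnt)
  fire out at step 9

3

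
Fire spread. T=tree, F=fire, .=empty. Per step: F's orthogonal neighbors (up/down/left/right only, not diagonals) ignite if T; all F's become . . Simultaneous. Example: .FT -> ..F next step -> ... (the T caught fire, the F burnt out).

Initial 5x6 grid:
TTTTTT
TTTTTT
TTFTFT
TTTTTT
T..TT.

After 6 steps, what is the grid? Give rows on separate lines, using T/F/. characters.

Step 1: 7 trees catch fire, 2 burn out
  TTTTTT
  TTFTFT
  TF.F.F
  TTFTFT
  T..TT.
Step 2: 10 trees catch fire, 7 burn out
  TTFTFT
  TF.F.F
  F.....
  TF.F.F
  T..TF.
Step 3: 6 trees catch fire, 10 burn out
  TF.F.F
  F.....
  ......
  F.....
  T..F..
Step 4: 2 trees catch fire, 6 burn out
  F.....
  ......
  ......
  ......
  F.....
Step 5: 0 trees catch fire, 2 burn out
  ......
  ......
  ......
  ......
  ......
Step 6: 0 trees catch fire, 0 burn out
  ......
  ......
  ......
  ......
  ......

......
......
......
......
......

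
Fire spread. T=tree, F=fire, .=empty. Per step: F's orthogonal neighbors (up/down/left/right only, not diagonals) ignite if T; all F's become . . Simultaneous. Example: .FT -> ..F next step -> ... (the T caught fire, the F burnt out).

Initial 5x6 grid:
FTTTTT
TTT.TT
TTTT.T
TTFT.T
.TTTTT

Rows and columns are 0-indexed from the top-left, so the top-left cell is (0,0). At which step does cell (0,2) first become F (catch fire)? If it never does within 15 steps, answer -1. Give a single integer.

Step 1: cell (0,2)='T' (+6 fires, +2 burnt)
Step 2: cell (0,2)='F' (+9 fires, +6 burnt)
  -> target ignites at step 2
Step 3: cell (0,2)='.' (+2 fires, +9 burnt)
Step 4: cell (0,2)='.' (+2 fires, +2 burnt)
Step 5: cell (0,2)='.' (+3 fires, +2 burnt)
Step 6: cell (0,2)='.' (+2 fires, +3 burnt)
Step 7: cell (0,2)='.' (+0 fires, +2 burnt)
  fire out at step 7

2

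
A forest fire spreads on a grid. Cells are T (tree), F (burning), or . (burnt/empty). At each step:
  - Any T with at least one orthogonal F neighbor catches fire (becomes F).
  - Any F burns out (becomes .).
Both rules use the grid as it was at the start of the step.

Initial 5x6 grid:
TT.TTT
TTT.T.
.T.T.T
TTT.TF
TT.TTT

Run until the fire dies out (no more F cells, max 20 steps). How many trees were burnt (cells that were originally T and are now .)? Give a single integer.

Answer: 5

Derivation:
Step 1: +3 fires, +1 burnt (F count now 3)
Step 2: +1 fires, +3 burnt (F count now 1)
Step 3: +1 fires, +1 burnt (F count now 1)
Step 4: +0 fires, +1 burnt (F count now 0)
Fire out after step 4
Initially T: 21, now '.': 14
Total burnt (originally-T cells now '.'): 5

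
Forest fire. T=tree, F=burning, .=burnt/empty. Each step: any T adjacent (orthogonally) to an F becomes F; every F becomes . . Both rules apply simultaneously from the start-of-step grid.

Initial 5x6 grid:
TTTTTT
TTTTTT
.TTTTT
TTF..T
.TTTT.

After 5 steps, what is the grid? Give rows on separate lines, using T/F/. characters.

Step 1: 3 trees catch fire, 1 burn out
  TTTTTT
  TTTTTT
  .TFTTT
  TF...T
  .TFTT.
Step 2: 6 trees catch fire, 3 burn out
  TTTTTT
  TTFTTT
  .F.FTT
  F....T
  .F.FT.
Step 3: 5 trees catch fire, 6 burn out
  TTFTTT
  TF.FTT
  ....FT
  .....T
  ....F.
Step 4: 5 trees catch fire, 5 burn out
  TF.FTT
  F...FT
  .....F
  .....T
  ......
Step 5: 4 trees catch fire, 5 burn out
  F...FT
  .....F
  ......
  .....F
  ......

F...FT
.....F
......
.....F
......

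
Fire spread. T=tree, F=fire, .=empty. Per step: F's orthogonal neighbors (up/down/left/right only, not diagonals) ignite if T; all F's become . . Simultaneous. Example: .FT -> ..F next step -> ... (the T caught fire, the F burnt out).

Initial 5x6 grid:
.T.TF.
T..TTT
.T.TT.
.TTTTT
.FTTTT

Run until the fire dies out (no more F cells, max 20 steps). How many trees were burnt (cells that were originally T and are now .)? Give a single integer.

Answer: 16

Derivation:
Step 1: +4 fires, +2 burnt (F count now 4)
Step 2: +6 fires, +4 burnt (F count now 6)
Step 3: +4 fires, +6 burnt (F count now 4)
Step 4: +2 fires, +4 burnt (F count now 2)
Step 5: +0 fires, +2 burnt (F count now 0)
Fire out after step 5
Initially T: 18, now '.': 28
Total burnt (originally-T cells now '.'): 16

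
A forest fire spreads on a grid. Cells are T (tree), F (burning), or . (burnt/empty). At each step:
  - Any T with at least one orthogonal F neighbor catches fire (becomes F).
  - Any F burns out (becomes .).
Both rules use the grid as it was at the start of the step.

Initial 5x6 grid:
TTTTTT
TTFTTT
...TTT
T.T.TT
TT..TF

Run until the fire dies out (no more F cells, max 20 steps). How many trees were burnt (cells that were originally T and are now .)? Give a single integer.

Step 1: +5 fires, +2 burnt (F count now 5)
Step 2: +7 fires, +5 burnt (F count now 7)
Step 3: +4 fires, +7 burnt (F count now 4)
Step 4: +1 fires, +4 burnt (F count now 1)
Step 5: +0 fires, +1 burnt (F count now 0)
Fire out after step 5
Initially T: 21, now '.': 26
Total burnt (originally-T cells now '.'): 17

Answer: 17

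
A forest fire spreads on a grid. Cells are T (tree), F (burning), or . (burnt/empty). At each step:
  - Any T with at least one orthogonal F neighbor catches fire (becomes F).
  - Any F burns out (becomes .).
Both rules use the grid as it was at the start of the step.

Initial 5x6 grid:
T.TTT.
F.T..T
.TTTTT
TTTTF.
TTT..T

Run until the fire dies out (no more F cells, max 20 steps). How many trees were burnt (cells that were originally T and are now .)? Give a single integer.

Step 1: +3 fires, +2 burnt (F count now 3)
Step 2: +3 fires, +3 burnt (F count now 3)
Step 3: +4 fires, +3 burnt (F count now 4)
Step 4: +4 fires, +4 burnt (F count now 4)
Step 5: +2 fires, +4 burnt (F count now 2)
Step 6: +1 fires, +2 burnt (F count now 1)
Step 7: +1 fires, +1 burnt (F count now 1)
Step 8: +0 fires, +1 burnt (F count now 0)
Fire out after step 8
Initially T: 19, now '.': 29
Total burnt (originally-T cells now '.'): 18

Answer: 18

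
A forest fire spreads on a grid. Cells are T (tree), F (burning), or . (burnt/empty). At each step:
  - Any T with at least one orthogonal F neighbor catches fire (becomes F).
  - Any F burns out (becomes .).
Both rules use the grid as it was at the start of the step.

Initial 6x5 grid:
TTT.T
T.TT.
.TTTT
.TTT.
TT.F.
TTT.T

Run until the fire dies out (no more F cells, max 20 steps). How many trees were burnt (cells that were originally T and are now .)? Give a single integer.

Step 1: +1 fires, +1 burnt (F count now 1)
Step 2: +2 fires, +1 burnt (F count now 2)
Step 3: +4 fires, +2 burnt (F count now 4)
Step 4: +3 fires, +4 burnt (F count now 3)
Step 5: +3 fires, +3 burnt (F count now 3)
Step 6: +3 fires, +3 burnt (F count now 3)
Step 7: +1 fires, +3 burnt (F count now 1)
Step 8: +1 fires, +1 burnt (F count now 1)
Step 9: +0 fires, +1 burnt (F count now 0)
Fire out after step 9
Initially T: 20, now '.': 28
Total burnt (originally-T cells now '.'): 18

Answer: 18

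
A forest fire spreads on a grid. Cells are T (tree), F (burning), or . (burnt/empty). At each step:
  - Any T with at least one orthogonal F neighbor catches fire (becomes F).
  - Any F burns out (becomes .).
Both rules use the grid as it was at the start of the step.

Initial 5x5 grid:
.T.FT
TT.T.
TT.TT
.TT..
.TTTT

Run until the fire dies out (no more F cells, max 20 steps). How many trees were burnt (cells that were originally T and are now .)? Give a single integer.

Step 1: +2 fires, +1 burnt (F count now 2)
Step 2: +1 fires, +2 burnt (F count now 1)
Step 3: +1 fires, +1 burnt (F count now 1)
Step 4: +0 fires, +1 burnt (F count now 0)
Fire out after step 4
Initially T: 15, now '.': 14
Total burnt (originally-T cells now '.'): 4

Answer: 4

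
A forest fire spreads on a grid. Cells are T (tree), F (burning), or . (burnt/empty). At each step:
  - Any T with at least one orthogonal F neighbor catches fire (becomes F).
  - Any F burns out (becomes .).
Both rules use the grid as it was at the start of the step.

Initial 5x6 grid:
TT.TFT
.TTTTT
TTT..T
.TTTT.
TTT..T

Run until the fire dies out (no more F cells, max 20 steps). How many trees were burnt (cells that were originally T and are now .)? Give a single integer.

Answer: 20

Derivation:
Step 1: +3 fires, +1 burnt (F count now 3)
Step 2: +2 fires, +3 burnt (F count now 2)
Step 3: +2 fires, +2 burnt (F count now 2)
Step 4: +2 fires, +2 burnt (F count now 2)
Step 5: +3 fires, +2 burnt (F count now 3)
Step 6: +5 fires, +3 burnt (F count now 5)
Step 7: +2 fires, +5 burnt (F count now 2)
Step 8: +1 fires, +2 burnt (F count now 1)
Step 9: +0 fires, +1 burnt (F count now 0)
Fire out after step 9
Initially T: 21, now '.': 29
Total burnt (originally-T cells now '.'): 20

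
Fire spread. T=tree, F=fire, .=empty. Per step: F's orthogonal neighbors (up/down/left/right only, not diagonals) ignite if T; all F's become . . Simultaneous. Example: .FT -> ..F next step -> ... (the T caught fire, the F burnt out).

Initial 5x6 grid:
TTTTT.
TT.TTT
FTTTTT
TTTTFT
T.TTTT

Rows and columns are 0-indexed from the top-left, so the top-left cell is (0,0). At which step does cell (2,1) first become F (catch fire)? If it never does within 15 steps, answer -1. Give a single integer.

Step 1: cell (2,1)='F' (+7 fires, +2 burnt)
  -> target ignites at step 1
Step 2: cell (2,1)='.' (+11 fires, +7 burnt)
Step 3: cell (2,1)='.' (+5 fires, +11 burnt)
Step 4: cell (2,1)='.' (+2 fires, +5 burnt)
Step 5: cell (2,1)='.' (+0 fires, +2 burnt)
  fire out at step 5

1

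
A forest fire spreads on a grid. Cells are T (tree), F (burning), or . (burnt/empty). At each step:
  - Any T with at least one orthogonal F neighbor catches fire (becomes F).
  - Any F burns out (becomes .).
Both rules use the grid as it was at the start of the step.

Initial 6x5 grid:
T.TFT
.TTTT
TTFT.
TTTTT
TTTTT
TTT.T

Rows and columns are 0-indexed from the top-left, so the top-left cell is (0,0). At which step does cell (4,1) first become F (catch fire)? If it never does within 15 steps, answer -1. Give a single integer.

Step 1: cell (4,1)='T' (+7 fires, +2 burnt)
Step 2: cell (4,1)='T' (+6 fires, +7 burnt)
Step 3: cell (4,1)='F' (+5 fires, +6 burnt)
  -> target ignites at step 3
Step 4: cell (4,1)='.' (+3 fires, +5 burnt)
Step 5: cell (4,1)='.' (+2 fires, +3 burnt)
Step 6: cell (4,1)='.' (+0 fires, +2 burnt)
  fire out at step 6

3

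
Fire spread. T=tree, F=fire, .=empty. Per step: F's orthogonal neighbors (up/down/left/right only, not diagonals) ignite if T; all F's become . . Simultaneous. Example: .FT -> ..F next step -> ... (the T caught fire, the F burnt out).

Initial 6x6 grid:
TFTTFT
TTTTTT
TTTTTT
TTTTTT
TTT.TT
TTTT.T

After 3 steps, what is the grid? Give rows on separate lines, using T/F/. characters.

Step 1: 6 trees catch fire, 2 burn out
  F.FF.F
  TFTTFT
  TTTTTT
  TTTTTT
  TTT.TT
  TTTT.T
Step 2: 6 trees catch fire, 6 burn out
  ......
  F.FF.F
  TFTTFT
  TTTTTT
  TTT.TT
  TTTT.T
Step 3: 6 trees catch fire, 6 burn out
  ......
  ......
  F.FF.F
  TFTTFT
  TTT.TT
  TTTT.T

......
......
F.FF.F
TFTTFT
TTT.TT
TTTT.T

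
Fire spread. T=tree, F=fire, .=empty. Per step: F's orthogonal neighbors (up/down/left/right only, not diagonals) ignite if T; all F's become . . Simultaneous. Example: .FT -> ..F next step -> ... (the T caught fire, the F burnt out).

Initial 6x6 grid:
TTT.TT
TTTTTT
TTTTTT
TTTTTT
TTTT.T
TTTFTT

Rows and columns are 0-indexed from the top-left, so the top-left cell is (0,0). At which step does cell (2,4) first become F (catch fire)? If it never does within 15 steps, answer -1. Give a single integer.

Step 1: cell (2,4)='T' (+3 fires, +1 burnt)
Step 2: cell (2,4)='T' (+4 fires, +3 burnt)
Step 3: cell (2,4)='T' (+6 fires, +4 burnt)
Step 4: cell (2,4)='F' (+6 fires, +6 burnt)
  -> target ignites at step 4
Step 5: cell (2,4)='.' (+5 fires, +6 burnt)
Step 6: cell (2,4)='.' (+5 fires, +5 burnt)
Step 7: cell (2,4)='.' (+3 fires, +5 burnt)
Step 8: cell (2,4)='.' (+1 fires, +3 burnt)
Step 9: cell (2,4)='.' (+0 fires, +1 burnt)
  fire out at step 9

4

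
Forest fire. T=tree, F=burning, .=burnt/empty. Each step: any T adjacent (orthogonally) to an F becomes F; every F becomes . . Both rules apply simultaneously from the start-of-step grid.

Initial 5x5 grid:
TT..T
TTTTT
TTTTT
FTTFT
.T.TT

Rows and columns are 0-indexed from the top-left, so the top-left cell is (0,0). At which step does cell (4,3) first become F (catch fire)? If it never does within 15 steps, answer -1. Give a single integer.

Step 1: cell (4,3)='F' (+6 fires, +2 burnt)
  -> target ignites at step 1
Step 2: cell (4,3)='.' (+7 fires, +6 burnt)
Step 3: cell (4,3)='.' (+4 fires, +7 burnt)
Step 4: cell (4,3)='.' (+2 fires, +4 burnt)
Step 5: cell (4,3)='.' (+0 fires, +2 burnt)
  fire out at step 5

1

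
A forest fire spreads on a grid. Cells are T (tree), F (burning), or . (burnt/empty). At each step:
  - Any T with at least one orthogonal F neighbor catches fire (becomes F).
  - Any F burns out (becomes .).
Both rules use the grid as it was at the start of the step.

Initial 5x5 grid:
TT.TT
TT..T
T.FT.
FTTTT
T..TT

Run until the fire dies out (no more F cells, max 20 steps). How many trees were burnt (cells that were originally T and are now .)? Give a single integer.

Answer: 13

Derivation:
Step 1: +5 fires, +2 burnt (F count now 5)
Step 2: +2 fires, +5 burnt (F count now 2)
Step 3: +4 fires, +2 burnt (F count now 4)
Step 4: +2 fires, +4 burnt (F count now 2)
Step 5: +0 fires, +2 burnt (F count now 0)
Fire out after step 5
Initially T: 16, now '.': 22
Total burnt (originally-T cells now '.'): 13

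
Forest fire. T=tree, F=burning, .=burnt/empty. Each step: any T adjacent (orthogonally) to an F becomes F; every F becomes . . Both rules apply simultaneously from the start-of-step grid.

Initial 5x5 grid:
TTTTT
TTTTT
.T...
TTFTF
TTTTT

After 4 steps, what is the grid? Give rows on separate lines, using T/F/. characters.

Step 1: 4 trees catch fire, 2 burn out
  TTTTT
  TTTTT
  .T...
  TF.F.
  TTFTF
Step 2: 4 trees catch fire, 4 burn out
  TTTTT
  TTTTT
  .F...
  F....
  TF.F.
Step 3: 2 trees catch fire, 4 burn out
  TTTTT
  TFTTT
  .....
  .....
  F....
Step 4: 3 trees catch fire, 2 burn out
  TFTTT
  F.FTT
  .....
  .....
  .....

TFTTT
F.FTT
.....
.....
.....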